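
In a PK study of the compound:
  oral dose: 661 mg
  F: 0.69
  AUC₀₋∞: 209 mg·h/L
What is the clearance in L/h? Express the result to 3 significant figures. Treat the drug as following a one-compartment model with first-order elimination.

CL = F·Dose / AUC = 0.69 × 661 / 209 = 2.182 L/h

2.18 L/h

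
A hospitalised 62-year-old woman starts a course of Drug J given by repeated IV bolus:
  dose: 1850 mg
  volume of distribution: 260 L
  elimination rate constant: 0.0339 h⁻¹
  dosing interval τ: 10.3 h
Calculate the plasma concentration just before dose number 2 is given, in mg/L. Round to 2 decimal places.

5.02 mg/L

C₀ per dose = Dose / Vd = 1850 / 260 = 7.115 mg/L
Fraction remaining after one interval: r = e^(−kτ) = e^(−0.03390 × 10.3) = 0.7053
Before dose 2, 1 dose has been given (aged 1τ).
C_trough = C₀ × r = 7.115 × 0.7053 = 5.018 mg/L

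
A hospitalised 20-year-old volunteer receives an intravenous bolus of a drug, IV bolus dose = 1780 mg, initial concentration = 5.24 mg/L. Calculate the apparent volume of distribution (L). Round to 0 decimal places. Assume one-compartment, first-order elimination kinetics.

Vd = Dose / C₀ = 1780 / 5.24 = 339.7 L

340 L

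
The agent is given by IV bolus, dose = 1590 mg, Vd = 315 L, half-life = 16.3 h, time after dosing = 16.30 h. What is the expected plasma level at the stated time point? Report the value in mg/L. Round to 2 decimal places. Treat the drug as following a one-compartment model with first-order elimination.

2.52 mg/L

C₀ = Dose / Vd = 1590 / 315 = 5.048 mg/L
k = ln2 / t½ = 0.693147 / 16.3 = 0.04252 h⁻¹
t / t½ = 16.30 / 16.3 = 1 half-lives
C = C₀ × (1/2)^1 = 5.048 × 0.5000 = 2.524 mg/L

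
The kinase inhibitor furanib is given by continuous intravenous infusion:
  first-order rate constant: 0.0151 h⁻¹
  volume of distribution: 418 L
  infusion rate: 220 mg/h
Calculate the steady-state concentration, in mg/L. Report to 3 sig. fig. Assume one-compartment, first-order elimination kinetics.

CL = k × Vd = 0.01510 × 418 = 6.312 L/h
At steady state Css = R₀ / CL = 220 / 6.312 = 34.85 mg/L

34.9 mg/L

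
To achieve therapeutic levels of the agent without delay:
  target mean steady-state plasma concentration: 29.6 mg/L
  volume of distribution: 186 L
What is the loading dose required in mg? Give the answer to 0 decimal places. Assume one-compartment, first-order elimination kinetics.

5506 mg

LD = Css × Vd = 29.6 × 186 = 5506 mg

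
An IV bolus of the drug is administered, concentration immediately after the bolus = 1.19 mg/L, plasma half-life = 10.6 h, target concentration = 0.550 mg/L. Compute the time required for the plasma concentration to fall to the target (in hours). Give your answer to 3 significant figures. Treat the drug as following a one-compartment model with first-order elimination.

11.8 h

k = ln2 / t½ = 0.693147 / 10.6 = 0.06539 h⁻¹
t = ln(C₀ / C) / k = ln(1.190 / 0.550) / 0.06539
  = ln(2.164) / 0.06539 = 0.7720 / 0.06539 = 11.81 h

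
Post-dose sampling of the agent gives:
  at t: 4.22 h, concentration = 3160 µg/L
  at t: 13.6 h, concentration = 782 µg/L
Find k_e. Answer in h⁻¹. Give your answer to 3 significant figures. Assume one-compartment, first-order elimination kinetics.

0.149 h⁻¹

k = ln(C₁/C₂) / (t₂ − t₁) = ln(3160/782) / (13.6 − 4.22)
  = 1.396 / 9.380 = 0.1488 h⁻¹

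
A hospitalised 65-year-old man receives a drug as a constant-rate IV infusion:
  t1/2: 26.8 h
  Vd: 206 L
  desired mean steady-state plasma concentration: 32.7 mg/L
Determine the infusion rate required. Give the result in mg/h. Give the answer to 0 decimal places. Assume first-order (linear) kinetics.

174 mg/h

k = ln2 / t½ = 0.693147 / 26.8 = 0.02586 h⁻¹
CL = k × Vd = 0.02586 × 206 = 5.327 L/h
At steady state, infusion rate R₀ = Css × CL = 32.7 × 5.327 = 174.2 mg/h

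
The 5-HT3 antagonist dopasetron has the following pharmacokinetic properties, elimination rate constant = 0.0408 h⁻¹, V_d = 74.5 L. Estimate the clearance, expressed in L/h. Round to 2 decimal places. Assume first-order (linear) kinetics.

CL = k × Vd = 0.0408 × 74.5 = 3.040 L/h

3.04 L/h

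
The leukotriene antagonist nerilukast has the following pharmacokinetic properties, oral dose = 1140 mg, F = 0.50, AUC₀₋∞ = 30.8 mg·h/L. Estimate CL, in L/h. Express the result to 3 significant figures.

18.5 L/h

CL = F·Dose / AUC = 0.50 × 1140 / 30.8 = 18.51 L/h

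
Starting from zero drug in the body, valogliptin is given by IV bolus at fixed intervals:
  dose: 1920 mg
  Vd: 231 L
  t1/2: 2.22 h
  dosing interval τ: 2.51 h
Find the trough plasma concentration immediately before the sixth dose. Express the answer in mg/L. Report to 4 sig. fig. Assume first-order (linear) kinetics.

6.848 mg/L

C₀ per dose = Dose / Vd = 1920 / 231 = 8.312 mg/L
k = ln2 / t½ = 0.693147 / 2.22 = 0.3122 h⁻¹
Fraction remaining after one interval: r = e^(−kτ) = e^(−0.3122 × 2.51) = 0.4567
Before dose 6, 5 doses have been given (aged 1τ, 2τ, 3τ, 4τ, 5τ).
C_trough = C₀ × (r + r² + … + r^5) = C₀ × r(1−r^5)/(1−r)
        = 8.312 × 0.4567 × (1 − 0.01987) / (1 − 0.4567) = 6.848 mg/L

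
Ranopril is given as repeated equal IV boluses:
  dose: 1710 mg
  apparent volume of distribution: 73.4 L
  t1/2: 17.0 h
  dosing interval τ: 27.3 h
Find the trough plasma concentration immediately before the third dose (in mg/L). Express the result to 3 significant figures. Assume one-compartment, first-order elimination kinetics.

C₀ per dose = Dose / Vd = 1710 / 73.4 = 23.30 mg/L
k = ln2 / t½ = 0.693147 / 17.0 = 0.04077 h⁻¹
Fraction remaining after one interval: r = e^(−kτ) = e^(−0.04077 × 27.3) = 0.3286
Before dose 3, 2 doses have been given (aged 1τ, 2τ).
C_trough = C₀ × (r + r²) = 23.30 × (0.3286 + 0.1080) = 10.17 mg/L

10.2 mg/L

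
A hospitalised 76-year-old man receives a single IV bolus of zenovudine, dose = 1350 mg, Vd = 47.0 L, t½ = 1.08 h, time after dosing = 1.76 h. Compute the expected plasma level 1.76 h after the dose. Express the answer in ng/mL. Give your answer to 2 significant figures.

9300 ng/mL

C₀ = Dose / Vd = 1350 / 47.0 = 28.72 mg/L
k = ln2 / t½ = 0.693147 / 1.08 = 0.6418 h⁻¹
C = C₀ · e^(−k·t) = 28.72 × e^(−0.6418 × 1.76)
  = 28.72 × 0.3232 = 9.282 mg/L
Convert: 9.282 mg/L × 1000 = 9282 ng/mL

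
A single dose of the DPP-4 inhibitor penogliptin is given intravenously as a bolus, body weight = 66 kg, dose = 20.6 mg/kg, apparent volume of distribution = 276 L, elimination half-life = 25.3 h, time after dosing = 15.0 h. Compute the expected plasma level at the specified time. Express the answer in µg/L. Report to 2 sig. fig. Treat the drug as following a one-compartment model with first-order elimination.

3300 µg/L

Total dose = 20.6 × 66 = 1360 mg
C₀ = Dose / Vd = 1360 / 276 = 4.928 mg/L
k = ln2 / t½ = 0.693147 / 25.3 = 0.02740 h⁻¹
C = C₀ · e^(−k·t) = 4.928 × e^(−0.02740 × 15.0)
  = 4.928 × 0.6630 = 3.267 mg/L
Convert: 3.267 mg/L × 1000 = 3267 µg/L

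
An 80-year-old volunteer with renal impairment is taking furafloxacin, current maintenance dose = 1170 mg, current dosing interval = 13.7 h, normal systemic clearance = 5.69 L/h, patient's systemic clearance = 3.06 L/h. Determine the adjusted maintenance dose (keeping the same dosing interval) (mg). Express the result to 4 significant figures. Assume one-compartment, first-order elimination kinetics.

To keep the same average steady-state level, dosing rate must scale with clearance.
CL ratio = 3.06 / 5.69 = 0.5378
New dose (same interval) = 1170 × 0.5378 = 629.2 mg

629.2 mg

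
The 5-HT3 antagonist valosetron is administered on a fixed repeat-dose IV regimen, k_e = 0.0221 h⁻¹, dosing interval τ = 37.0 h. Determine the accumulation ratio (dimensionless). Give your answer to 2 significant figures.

1.8

e^(−kτ) = e^(−0.02210 × 37.0) = 0.4414
Accumulation ratio R = 1 / (1 − e^(−kτ)) = 1 / (1 − 0.4414) = 1.790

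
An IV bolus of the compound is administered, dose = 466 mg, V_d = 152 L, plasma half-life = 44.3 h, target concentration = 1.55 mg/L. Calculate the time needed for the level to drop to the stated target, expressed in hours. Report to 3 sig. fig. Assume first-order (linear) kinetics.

C₀ = Dose / Vd = 466.0 / 152 = 3.066 mg/L
k = ln2 / t½ = 0.693147 / 44.3 = 0.01565 h⁻¹
t = ln(C₀ / C) / k = ln(3.066 / 1.55) / 0.01565
  = ln(1.978) / 0.01565 = 0.6821 / 0.01565 = 43.58 h

43.6 h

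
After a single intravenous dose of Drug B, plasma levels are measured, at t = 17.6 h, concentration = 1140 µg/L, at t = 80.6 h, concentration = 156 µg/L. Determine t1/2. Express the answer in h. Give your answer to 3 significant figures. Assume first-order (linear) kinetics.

k = ln(C₁/C₂) / (t₂ − t₁) = ln(1140/156) / (80.6 − 17.6)
  = 1.989 / 63.00 = 0.03157 h⁻¹
t½ = ln2 / k = 0.693147 / 0.03157 = 21.96 h

22.0 h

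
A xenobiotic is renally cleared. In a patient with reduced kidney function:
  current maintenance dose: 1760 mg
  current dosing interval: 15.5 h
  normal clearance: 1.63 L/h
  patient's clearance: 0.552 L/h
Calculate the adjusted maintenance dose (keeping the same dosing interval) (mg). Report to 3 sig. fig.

To keep the same average steady-state level, dosing rate must scale with clearance.
CL ratio = 0.552 / 1.63 = 0.3387
New dose (same interval) = 1760 × 0.3387 = 596.1 mg

596 mg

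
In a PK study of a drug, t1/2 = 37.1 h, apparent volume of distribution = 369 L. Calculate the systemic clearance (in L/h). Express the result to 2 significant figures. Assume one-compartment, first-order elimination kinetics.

6.9 L/h

k = ln2 / t½ = 0.693147 / 37.1 = 0.01868 h⁻¹
CL = k × Vd = 0.01868 × 369 = 6.893 L/h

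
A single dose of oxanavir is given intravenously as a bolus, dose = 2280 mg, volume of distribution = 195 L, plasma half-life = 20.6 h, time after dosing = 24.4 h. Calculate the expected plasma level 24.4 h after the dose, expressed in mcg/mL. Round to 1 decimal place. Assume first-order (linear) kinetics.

5.1 mcg/mL

C₀ = Dose / Vd = 2280 / 195 = 11.69 mg/L
k = ln2 / t½ = 0.693147 / 20.6 = 0.03365 h⁻¹
C = C₀ · e^(−k·t) = 11.69 × e^(−0.03365 × 24.4)
  = 11.69 × 0.4400 = 5.144 mg/L
(5.144 mg/L = 5.144 mcg/mL)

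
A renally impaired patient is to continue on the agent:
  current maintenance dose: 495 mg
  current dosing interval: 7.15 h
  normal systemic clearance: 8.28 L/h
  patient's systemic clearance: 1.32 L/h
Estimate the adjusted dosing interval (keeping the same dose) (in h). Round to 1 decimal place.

44.9 h

To keep the same average steady-state level, dosing rate must scale with clearance.
CL ratio = 1.32 / 8.28 = 0.1594
New interval (same dose) = 7.15 / 0.1594 = 44.86 h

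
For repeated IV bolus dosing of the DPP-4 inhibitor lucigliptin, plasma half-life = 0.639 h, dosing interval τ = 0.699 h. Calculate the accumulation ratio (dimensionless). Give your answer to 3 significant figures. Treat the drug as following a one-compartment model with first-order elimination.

1.88

k = ln2 / t½ = 0.693147 / 0.639 = 1.085 h⁻¹
e^(−kτ) = e^(−1.085 × 0.699) = 0.4684
Accumulation ratio R = 1 / (1 − e^(−kτ)) = 1 / (1 − 0.4684) = 1.881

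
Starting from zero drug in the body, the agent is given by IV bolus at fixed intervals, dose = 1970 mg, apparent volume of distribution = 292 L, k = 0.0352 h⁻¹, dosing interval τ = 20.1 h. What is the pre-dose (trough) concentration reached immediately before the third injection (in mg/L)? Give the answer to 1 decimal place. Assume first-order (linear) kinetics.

C₀ per dose = Dose / Vd = 1970 / 292 = 6.747 mg/L
Fraction remaining after one interval: r = e^(−kτ) = e^(−0.03520 × 20.1) = 0.4929
Before dose 3, 2 doses have been given (aged 1τ, 2τ).
C_trough = C₀ × (r + r²) = 6.747 × (0.4929 + 0.2430) = 4.965 mg/L

5.0 mg/L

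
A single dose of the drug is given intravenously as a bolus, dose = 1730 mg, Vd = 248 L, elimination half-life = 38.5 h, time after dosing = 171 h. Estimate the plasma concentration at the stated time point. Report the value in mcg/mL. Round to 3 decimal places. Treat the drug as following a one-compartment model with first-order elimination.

C₀ = Dose / Vd = 1730 / 248 = 6.976 mg/L
k = ln2 / t½ = 0.693147 / 38.5 = 0.01800 h⁻¹
C = C₀ · e^(−k·t) = 6.976 × e^(−0.01800 × 171)
  = 6.976 × 0.04605 = 0.3212 mg/L
(0.3212 mg/L = 0.3212 mcg/mL)

0.321 mcg/mL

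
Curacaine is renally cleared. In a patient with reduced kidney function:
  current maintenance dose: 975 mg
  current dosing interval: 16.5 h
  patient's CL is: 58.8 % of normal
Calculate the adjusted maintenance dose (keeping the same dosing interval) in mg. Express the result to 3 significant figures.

To keep the same average steady-state level, dosing rate must scale with clearance.
CL ratio = 58.8 / 100 = 0.5880
New dose (same interval) = 975 × 0.5880 = 573.3 mg

573 mg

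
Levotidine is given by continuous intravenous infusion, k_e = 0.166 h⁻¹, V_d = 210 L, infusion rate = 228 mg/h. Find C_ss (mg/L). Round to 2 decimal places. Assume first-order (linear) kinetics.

6.54 mg/L

CL = k × Vd = 0.1660 × 210 = 34.86 L/h
At steady state Css = R₀ / CL = 228 / 34.86 = 6.540 mg/L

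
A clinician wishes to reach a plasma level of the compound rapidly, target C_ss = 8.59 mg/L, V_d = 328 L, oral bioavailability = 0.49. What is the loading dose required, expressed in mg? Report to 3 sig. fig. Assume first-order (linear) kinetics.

LD = Css × Vd / F = 8.59 × 328 / 0.49 = 5750 mg

5750 mg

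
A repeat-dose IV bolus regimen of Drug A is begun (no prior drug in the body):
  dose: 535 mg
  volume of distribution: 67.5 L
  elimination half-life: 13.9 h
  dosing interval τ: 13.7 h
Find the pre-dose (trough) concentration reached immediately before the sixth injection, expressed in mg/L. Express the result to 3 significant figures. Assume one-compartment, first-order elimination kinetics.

7.82 mg/L

C₀ per dose = Dose / Vd = 535 / 67.5 = 7.926 mg/L
k = ln2 / t½ = 0.693147 / 13.9 = 0.04987 h⁻¹
Fraction remaining after one interval: r = e^(−kτ) = e^(−0.04987 × 13.7) = 0.5050
Before dose 6, 5 doses have been given (aged 1τ, 2τ, 3τ, 4τ, 5τ).
C_trough = C₀ × (r + r² + … + r^5) = C₀ × r(1−r^5)/(1−r)
        = 7.926 × 0.5050 × (1 − 0.03284) / (1 − 0.5050) = 7.821 mg/L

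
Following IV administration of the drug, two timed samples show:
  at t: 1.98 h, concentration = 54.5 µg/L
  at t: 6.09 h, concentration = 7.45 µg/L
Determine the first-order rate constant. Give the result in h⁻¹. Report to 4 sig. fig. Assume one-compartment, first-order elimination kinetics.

0.4842 h⁻¹

k = ln(C₁/C₂) / (t₂ − t₁) = ln(54.5/7.45) / (6.09 − 1.98)
  = 1.990 / 4.110 = 0.4842 h⁻¹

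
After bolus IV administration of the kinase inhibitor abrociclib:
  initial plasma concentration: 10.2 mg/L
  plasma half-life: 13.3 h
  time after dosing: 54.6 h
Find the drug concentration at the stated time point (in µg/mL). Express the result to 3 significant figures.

k = ln2 / t½ = 0.693147 / 13.3 = 0.05212 h⁻¹
C = C₀ · e^(−k·t) = 10.20 × e^(−0.05212 × 54.6)
  = 10.20 × 0.05809 = 0.5925 mg/L
(0.5925 mg/L = 0.5925 µg/mL)

0.593 µg/mL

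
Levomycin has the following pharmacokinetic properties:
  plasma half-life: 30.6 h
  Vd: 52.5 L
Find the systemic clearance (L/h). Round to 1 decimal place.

1.2 L/h

k = ln2 / t½ = 0.693147 / 30.6 = 0.02265 h⁻¹
CL = k × Vd = 0.02265 × 52.5 = 1.189 L/h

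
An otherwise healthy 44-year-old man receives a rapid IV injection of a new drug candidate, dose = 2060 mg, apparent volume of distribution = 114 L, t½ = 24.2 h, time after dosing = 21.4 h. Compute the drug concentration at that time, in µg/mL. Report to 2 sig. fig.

C₀ = Dose / Vd = 2060 / 114 = 18.07 mg/L
k = ln2 / t½ = 0.693147 / 24.2 = 0.02864 h⁻¹
C = C₀ · e^(−k·t) = 18.07 × e^(−0.02864 × 21.4)
  = 18.07 × 0.5418 = 9.790 mg/L
(9.790 mg/L = 9.790 µg/mL)

9.8 µg/mL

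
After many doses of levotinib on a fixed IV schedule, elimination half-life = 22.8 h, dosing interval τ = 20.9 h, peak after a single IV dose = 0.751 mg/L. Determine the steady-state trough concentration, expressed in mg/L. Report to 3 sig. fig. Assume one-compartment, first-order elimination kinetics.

0.846 mg/L

k = ln2 / t½ = 0.693147 / 22.8 = 0.03040 h⁻¹
e^(−kτ) = e^(−0.03040 × 20.9) = 0.5297
Accumulation ratio R = 1 / (1 − e^(−kτ)) = 1 / (1 − 0.5297) = 2.126
Steady-state trough = C₀ × R × e^(−kτ) = 0.751 × 2.126 × 0.5297 = 0.8457 mg/L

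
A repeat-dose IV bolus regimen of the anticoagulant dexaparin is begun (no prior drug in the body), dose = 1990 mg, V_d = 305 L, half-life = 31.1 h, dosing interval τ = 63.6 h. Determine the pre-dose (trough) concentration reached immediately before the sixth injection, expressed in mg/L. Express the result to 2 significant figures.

C₀ per dose = Dose / Vd = 1990 / 305 = 6.525 mg/L
k = ln2 / t½ = 0.693147 / 31.1 = 0.02229 h⁻¹
Fraction remaining after one interval: r = e^(−kτ) = e^(−0.02229 × 63.6) = 0.2423
Before dose 6, 5 doses have been given (aged 1τ, 2τ, 3τ, 4τ, 5τ).
C_trough = C₀ × (r + r² + … + r^5) = C₀ × r(1−r^5)/(1−r)
        = 6.525 × 0.2423 × (1 − 0.0008352) / (1 − 0.2423) = 2.085 mg/L

2.1 mg/L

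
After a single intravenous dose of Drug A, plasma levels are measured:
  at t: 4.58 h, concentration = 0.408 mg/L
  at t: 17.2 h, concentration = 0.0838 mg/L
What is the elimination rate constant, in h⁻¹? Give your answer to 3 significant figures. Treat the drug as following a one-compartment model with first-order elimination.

k = ln(C₁/C₂) / (t₂ − t₁) = ln(0.408/0.0838) / (17.2 − 4.58)
  = 1.583 / 12.62 = 0.1254 h⁻¹

0.125 h⁻¹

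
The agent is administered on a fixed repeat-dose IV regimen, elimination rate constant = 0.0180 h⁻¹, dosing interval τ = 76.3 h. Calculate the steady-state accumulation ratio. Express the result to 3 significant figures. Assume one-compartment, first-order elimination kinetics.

1.34

e^(−kτ) = e^(−0.01800 × 76.3) = 0.2532
Accumulation ratio R = 1 / (1 − e^(−kτ)) = 1 / (1 − 0.2532) = 1.339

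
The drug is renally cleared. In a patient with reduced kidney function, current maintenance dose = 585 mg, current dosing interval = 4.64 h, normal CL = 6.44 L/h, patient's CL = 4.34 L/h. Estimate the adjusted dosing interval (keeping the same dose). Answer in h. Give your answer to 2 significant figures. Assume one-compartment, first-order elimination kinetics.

6.9 h

To keep the same average steady-state level, dosing rate must scale with clearance.
CL ratio = 4.34 / 6.44 = 0.6739
New interval (same dose) = 4.64 / 0.6739 = 6.885 h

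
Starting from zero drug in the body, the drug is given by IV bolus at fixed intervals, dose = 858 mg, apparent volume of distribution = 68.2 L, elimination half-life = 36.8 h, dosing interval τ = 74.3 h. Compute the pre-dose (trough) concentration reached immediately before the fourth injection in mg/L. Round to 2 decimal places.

4.06 mg/L

C₀ per dose = Dose / Vd = 858 / 68.2 = 12.58 mg/L
k = ln2 / t½ = 0.693147 / 36.8 = 0.01884 h⁻¹
Fraction remaining after one interval: r = e^(−kτ) = e^(−0.01884 × 74.3) = 0.2466
Before dose 4, 3 doses have been given (aged 1τ, 2τ, 3τ).
C_trough = C₀ × (r + r² + … + r^3) = C₀ × r(1−r^3)/(1−r)
        = 12.58 × 0.2466 × (1 − 0.01500) / (1 − 0.2466) = 4.056 mg/L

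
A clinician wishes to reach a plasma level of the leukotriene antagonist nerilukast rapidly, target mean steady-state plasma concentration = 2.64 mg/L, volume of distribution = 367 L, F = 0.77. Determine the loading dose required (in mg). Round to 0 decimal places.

1258 mg

LD = Css × Vd / F = 2.64 × 367 / 0.77 = 1258 mg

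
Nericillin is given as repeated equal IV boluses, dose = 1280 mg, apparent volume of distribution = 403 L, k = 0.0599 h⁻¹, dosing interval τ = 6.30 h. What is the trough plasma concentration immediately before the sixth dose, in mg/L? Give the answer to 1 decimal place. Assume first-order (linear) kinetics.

5.9 mg/L

C₀ per dose = Dose / Vd = 1280 / 403 = 3.176 mg/L
Fraction remaining after one interval: r = e^(−kτ) = e^(−0.05990 × 6.30) = 0.6857
Before dose 6, 5 doses have been given (aged 1τ, 2τ, 3τ, 4τ, 5τ).
C_trough = C₀ × (r + r² + … + r^5) = C₀ × r(1−r^5)/(1−r)
        = 3.176 × 0.6857 × (1 − 0.1516) / (1 − 0.6857) = 5.879 mg/L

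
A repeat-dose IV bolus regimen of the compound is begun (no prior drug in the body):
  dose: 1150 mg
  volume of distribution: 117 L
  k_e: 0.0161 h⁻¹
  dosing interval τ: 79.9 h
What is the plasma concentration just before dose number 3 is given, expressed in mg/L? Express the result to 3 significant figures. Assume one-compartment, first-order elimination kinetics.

C₀ per dose = Dose / Vd = 1150 / 117 = 9.829 mg/L
Fraction remaining after one interval: r = e^(−kτ) = e^(−0.01610 × 79.9) = 0.2763
Before dose 3, 2 doses have been given (aged 1τ, 2τ).
C_trough = C₀ × (r + r²) = 9.829 × (0.2763 + 0.07634) = 3.466 mg/L

3.47 mg/L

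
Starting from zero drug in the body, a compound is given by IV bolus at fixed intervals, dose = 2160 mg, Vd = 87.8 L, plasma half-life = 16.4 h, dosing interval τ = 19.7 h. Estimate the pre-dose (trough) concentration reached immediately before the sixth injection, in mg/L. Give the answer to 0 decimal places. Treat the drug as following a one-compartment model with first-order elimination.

C₀ per dose = Dose / Vd = 2160 / 87.8 = 24.60 mg/L
k = ln2 / t½ = 0.693147 / 16.4 = 0.04227 h⁻¹
Fraction remaining after one interval: r = e^(−kτ) = e^(−0.04227 × 19.7) = 0.4349
Before dose 6, 5 doses have been given (aged 1τ, 2τ, 3τ, 4τ, 5τ).
C_trough = C₀ × (r + r² + … + r^5) = C₀ × r(1−r^5)/(1−r)
        = 24.60 × 0.4349 × (1 − 0.01556) / (1 − 0.4349) = 18.64 mg/L

19 mg/L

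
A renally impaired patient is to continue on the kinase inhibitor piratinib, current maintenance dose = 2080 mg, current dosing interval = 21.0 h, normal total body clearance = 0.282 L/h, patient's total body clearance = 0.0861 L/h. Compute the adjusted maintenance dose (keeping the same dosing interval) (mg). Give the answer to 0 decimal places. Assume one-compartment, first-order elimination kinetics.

635 mg

To keep the same average steady-state level, dosing rate must scale with clearance.
CL ratio = 0.0861 / 0.282 = 0.3053
New dose (same interval) = 2080 × 0.3053 = 635.0 mg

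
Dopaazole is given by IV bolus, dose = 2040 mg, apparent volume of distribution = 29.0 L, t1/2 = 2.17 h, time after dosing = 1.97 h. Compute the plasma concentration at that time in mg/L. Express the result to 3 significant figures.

C₀ = Dose / Vd = 2040 / 29.0 = 70.34 mg/L
k = ln2 / t½ = 0.693147 / 2.17 = 0.3194 h⁻¹
C = C₀ · e^(−k·t) = 70.34 × e^(−0.3194 × 1.97)
  = 70.34 × 0.5330 = 37.49 mg/L

37.5 mg/L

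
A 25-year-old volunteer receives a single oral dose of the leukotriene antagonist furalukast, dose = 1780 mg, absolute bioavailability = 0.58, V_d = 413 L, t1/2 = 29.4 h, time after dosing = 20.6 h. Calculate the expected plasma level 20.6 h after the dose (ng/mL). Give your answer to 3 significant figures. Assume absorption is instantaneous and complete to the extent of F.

1540 ng/mL

Amount reaching circulation = F × Dose = 0.58 × 1780 = 1032 mg
C₀ = F·Dose / Vd = 1032 / 413 = 2.499 mg/L
k = ln2 / t½ = 0.693147 / 29.4 = 0.02358 h⁻¹
C = C₀ · e^(−k·t) = 2.499 × e^(−0.02358 × 20.6)
  = 2.499 × 0.6152 = 1.537 mg/L
Convert: 1.537 mg/L × 1000 = 1537 ng/mL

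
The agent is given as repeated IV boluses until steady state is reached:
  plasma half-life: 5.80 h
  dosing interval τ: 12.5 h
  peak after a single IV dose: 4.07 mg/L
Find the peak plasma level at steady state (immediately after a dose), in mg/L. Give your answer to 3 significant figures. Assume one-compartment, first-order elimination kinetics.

5.25 mg/L

k = ln2 / t½ = 0.693147 / 5.80 = 0.1195 h⁻¹
e^(−kτ) = e^(−0.1195 × 12.5) = 0.2245
Accumulation ratio R = 1 / (1 − e^(−kτ)) = 1 / (1 − 0.2245) = 1.289
Steady-state peak = C₀ × R = 4.07 × 1.289 = 5.246 mg/L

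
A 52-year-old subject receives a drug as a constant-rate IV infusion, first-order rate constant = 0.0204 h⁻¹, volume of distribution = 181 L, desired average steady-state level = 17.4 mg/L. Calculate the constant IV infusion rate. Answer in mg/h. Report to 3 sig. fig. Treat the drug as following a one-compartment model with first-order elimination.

CL = k × Vd = 0.02040 × 181 = 3.692 L/h
At steady state, infusion rate R₀ = Css × CL = 17.4 × 3.692 = 64.24 mg/h

64.2 mg/h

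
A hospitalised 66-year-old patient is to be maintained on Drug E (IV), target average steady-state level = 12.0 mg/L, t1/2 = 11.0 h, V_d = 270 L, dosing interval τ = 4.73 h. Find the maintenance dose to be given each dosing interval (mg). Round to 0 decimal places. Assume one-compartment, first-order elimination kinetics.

966 mg

k = ln2 / t½ = 0.693147 / 11.0 = 0.06301 h⁻¹
CL = k × Vd = 0.06301 × 270 = 17.01 L/h
At steady state, Dose/τ = Css × CL.
Dose = Css × CL × τ = 12.0 × 17.01 × 4.73 = 965.5 mg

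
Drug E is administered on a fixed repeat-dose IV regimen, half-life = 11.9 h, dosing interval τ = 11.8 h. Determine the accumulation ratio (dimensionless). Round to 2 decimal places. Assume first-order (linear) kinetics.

k = ln2 / t½ = 0.693147 / 11.9 = 0.05825 h⁻¹
e^(−kτ) = e^(−0.05825 × 11.8) = 0.5029
Accumulation ratio R = 1 / (1 − e^(−kτ)) = 1 / (1 − 0.5029) = 2.012

2.01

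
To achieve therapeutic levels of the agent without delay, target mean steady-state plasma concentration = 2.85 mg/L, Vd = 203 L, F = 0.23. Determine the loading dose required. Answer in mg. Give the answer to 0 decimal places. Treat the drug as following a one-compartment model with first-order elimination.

LD = Css × Vd / F = 2.85 × 203 / 0.23 = 2515 mg

2515 mg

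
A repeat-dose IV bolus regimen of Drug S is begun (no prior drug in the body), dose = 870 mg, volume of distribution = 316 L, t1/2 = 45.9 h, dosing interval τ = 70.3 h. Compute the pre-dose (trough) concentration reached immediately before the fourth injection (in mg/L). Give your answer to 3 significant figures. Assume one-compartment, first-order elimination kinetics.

C₀ per dose = Dose / Vd = 870 / 316 = 2.753 mg/L
k = ln2 / t½ = 0.693147 / 45.9 = 0.01510 h⁻¹
Fraction remaining after one interval: r = e^(−kτ) = e^(−0.01510 × 70.3) = 0.3459
Before dose 4, 3 doses have been given (aged 1τ, 2τ, 3τ).
C_trough = C₀ × (r + r² + … + r^3) = C₀ × r(1−r^3)/(1−r)
        = 2.753 × 0.3459 × (1 − 0.04139) / (1 − 0.3459) = 1.396 mg/L

1.40 mg/L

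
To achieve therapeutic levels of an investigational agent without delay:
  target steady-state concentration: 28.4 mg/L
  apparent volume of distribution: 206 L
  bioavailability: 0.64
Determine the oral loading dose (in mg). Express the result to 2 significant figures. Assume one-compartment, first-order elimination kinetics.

LD = Css × Vd / F = 28.4 × 206 / 0.64 = 9141 mg

9100 mg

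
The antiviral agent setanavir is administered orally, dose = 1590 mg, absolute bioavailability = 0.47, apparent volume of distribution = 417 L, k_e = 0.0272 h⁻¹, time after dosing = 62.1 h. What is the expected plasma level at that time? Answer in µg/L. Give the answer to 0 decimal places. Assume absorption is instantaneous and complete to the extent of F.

331 µg/L

Amount reaching circulation = F × Dose = 0.47 × 1590 = 747.3 mg
C₀ = F·Dose / Vd = 747.3 / 417 = 1.792 mg/L
C = C₀ · e^(−k·t) = 1.792 × e^(−0.02720 × 62.1)
  = 1.792 × 0.1847 = 0.3310 mg/L
Convert: 0.3310 mg/L × 1000 = 331.0 µg/L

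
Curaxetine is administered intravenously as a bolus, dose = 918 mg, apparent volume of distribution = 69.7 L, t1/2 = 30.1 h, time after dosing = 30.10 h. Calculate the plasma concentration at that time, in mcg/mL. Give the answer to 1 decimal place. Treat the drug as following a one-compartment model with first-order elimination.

C₀ = Dose / Vd = 918.0 / 69.7 = 13.17 mg/L
k = ln2 / t½ = 0.693147 / 30.1 = 0.02303 h⁻¹
t / t½ = 30.10 / 30.1 = 1 half-lives
C = C₀ × (1/2)^1 = 13.17 × 0.5000 = 6.585 mg/L
(6.585 mg/L = 6.585 mcg/mL)

6.6 mcg/mL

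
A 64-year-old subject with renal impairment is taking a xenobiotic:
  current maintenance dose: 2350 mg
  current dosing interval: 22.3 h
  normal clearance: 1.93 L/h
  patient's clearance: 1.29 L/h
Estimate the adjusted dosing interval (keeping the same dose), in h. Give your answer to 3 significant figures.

To keep the same average steady-state level, dosing rate must scale with clearance.
CL ratio = 1.29 / 1.93 = 0.6684
New interval (same dose) = 22.3 / 0.6684 = 33.36 h

33.4 h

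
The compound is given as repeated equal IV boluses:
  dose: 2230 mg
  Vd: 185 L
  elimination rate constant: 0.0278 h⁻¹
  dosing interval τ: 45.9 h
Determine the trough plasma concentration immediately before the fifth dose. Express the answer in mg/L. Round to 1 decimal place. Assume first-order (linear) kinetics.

4.6 mg/L

C₀ per dose = Dose / Vd = 2230 / 185 = 12.05 mg/L
Fraction remaining after one interval: r = e^(−kτ) = e^(−0.02780 × 45.9) = 0.2791
Before dose 5, 4 doses have been given (aged 1τ, 2τ, 3τ, 4τ).
C_trough = C₀ × (r + r² + … + r^4) = C₀ × r(1−r^4)/(1−r)
        = 12.05 × 0.2791 × (1 − 0.006068) / (1 − 0.2791) = 4.637 mg/L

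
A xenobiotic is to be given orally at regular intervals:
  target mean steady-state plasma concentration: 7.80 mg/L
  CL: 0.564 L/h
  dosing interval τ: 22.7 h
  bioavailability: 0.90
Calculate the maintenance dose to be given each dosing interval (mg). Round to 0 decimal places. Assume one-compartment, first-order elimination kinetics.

111 mg

At steady state, F × (Dose/τ) = Css × CL.
Dose = Css × CL × τ / F = 7.80 × 0.5640 × 22.7 / 0.90 = 111.0 mg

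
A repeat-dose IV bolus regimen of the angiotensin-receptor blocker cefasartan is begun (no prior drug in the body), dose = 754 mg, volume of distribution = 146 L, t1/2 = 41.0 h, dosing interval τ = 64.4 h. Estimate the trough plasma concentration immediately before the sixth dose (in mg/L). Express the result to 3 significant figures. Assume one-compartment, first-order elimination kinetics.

C₀ per dose = Dose / Vd = 754 / 146 = 5.164 mg/L
k = ln2 / t½ = 0.693147 / 41.0 = 0.01691 h⁻¹
Fraction remaining after one interval: r = e^(−kτ) = e^(−0.01691 × 64.4) = 0.3366
Before dose 6, 5 doses have been given (aged 1τ, 2τ, 3τ, 4τ, 5τ).
C_trough = C₀ × (r + r² + … + r^5) = C₀ × r(1−r^5)/(1−r)
        = 5.164 × 0.3366 × (1 − 0.004321) / (1 − 0.3366) = 2.609 mg/L

2.61 mg/L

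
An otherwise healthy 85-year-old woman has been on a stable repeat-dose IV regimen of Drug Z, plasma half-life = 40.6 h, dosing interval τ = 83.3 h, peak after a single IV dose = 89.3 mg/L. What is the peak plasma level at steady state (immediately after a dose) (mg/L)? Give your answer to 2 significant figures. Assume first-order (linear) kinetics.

120 mg/L

k = ln2 / t½ = 0.693147 / 40.6 = 0.01707 h⁻¹
e^(−kτ) = e^(−0.01707 × 83.3) = 0.2412
Accumulation ratio R = 1 / (1 − e^(−kτ)) = 1 / (1 − 0.2412) = 1.318
Steady-state peak = C₀ × R = 89.3 × 1.318 = 117.7 mg/L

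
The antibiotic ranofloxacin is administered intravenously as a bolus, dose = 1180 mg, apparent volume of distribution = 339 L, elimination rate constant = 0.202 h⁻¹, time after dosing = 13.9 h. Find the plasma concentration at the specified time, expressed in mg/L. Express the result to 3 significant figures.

C₀ = Dose / Vd = 1180 / 339 = 3.481 mg/L
C = C₀ · e^(−k·t) = 3.481 × e^(−0.2020 × 13.9)
  = 3.481 × 0.06034 = 0.2100 mg/L

0.210 mg/L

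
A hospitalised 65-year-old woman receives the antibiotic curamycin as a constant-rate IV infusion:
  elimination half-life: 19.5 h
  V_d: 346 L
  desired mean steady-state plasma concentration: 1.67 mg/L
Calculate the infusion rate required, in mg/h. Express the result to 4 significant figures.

20.54 mg/h

k = ln2 / t½ = 0.693147 / 19.5 = 0.03555 h⁻¹
CL = k × Vd = 0.03555 × 346 = 12.30 L/h
At steady state, infusion rate R₀ = Css × CL = 1.67 × 12.30 = 20.54 mg/h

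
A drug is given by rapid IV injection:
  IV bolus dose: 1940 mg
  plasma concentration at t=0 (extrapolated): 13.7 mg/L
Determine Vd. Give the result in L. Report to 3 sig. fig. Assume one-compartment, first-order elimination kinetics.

142 L

Vd = Dose / C₀ = 1940 / 13.7 = 141.6 L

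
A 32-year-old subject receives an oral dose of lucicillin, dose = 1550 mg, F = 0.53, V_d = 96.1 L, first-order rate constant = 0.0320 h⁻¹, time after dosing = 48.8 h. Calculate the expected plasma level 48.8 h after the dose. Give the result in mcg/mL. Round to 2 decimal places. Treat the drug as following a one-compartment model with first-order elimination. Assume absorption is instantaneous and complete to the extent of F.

1.79 mcg/mL

Amount reaching circulation = F × Dose = 0.53 × 1550 = 821.5 mg
C₀ = F·Dose / Vd = 821.5 / 96.1 = 8.548 mg/L
C = C₀ · e^(−k·t) = 8.548 × e^(−0.03200 × 48.8)
  = 8.548 × 0.2098 = 1.793 mg/L
(1.793 mg/L = 1.793 mcg/mL)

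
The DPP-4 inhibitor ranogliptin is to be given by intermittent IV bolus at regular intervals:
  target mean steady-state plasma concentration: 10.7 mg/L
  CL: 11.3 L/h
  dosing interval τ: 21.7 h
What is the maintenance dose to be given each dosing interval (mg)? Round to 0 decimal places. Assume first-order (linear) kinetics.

At steady state, Dose/τ = Css × CL.
Dose = Css × CL × τ = 10.7 × 11.30 × 21.7 = 2624 mg

2624 mg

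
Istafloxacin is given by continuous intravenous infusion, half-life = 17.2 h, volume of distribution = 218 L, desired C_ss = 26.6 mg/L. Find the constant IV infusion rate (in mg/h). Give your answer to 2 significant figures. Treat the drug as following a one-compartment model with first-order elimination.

230 mg/h

k = ln2 / t½ = 0.693147 / 17.2 = 0.04030 h⁻¹
CL = k × Vd = 0.04030 × 218 = 8.785 L/h
At steady state, infusion rate R₀ = Css × CL = 26.6 × 8.785 = 233.7 mg/h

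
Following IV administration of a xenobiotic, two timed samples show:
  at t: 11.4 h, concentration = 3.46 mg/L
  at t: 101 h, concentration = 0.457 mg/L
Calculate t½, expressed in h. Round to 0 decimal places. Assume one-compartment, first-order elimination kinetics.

k = ln(C₁/C₂) / (t₂ − t₁) = ln(3.46/0.457) / (101 − 11.4)
  = 2.024 / 89.60 = 0.02259 h⁻¹
t½ = ln2 / k = 0.693147 / 0.02259 = 30.68 h

31 h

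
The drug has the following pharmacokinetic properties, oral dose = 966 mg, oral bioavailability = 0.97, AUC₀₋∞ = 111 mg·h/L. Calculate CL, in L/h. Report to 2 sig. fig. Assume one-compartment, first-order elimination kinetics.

8.4 L/h

CL = F·Dose / AUC = 0.97 × 966 / 111 = 8.442 L/h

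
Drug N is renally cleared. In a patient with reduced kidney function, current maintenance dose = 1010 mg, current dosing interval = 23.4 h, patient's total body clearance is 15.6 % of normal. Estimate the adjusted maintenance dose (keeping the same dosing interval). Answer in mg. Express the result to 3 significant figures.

158 mg

To keep the same average steady-state level, dosing rate must scale with clearance.
CL ratio = 15.6 / 100 = 0.1560
New dose (same interval) = 1010 × 0.1560 = 157.6 mg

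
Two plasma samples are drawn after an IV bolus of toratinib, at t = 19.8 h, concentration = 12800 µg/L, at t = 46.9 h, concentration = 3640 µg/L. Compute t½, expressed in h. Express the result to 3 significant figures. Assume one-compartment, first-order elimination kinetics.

14.9 h

k = ln(C₁/C₂) / (t₂ − t₁) = ln(12800/3640) / (46.9 − 19.8)
  = 1.257 / 27.10 = 0.04638 h⁻¹
t½ = ln2 / k = 0.693147 / 0.04638 = 14.94 h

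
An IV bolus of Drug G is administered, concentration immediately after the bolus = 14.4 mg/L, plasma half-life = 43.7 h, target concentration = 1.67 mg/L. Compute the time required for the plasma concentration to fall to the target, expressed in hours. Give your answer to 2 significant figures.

140 h

k = ln2 / t½ = 0.693147 / 43.7 = 0.01586 h⁻¹
t = ln(C₀ / C) / k = ln(14.40 / 1.67) / 0.01586
  = ln(8.623) / 0.01586 = 2.154 / 0.01586 = 135.8 h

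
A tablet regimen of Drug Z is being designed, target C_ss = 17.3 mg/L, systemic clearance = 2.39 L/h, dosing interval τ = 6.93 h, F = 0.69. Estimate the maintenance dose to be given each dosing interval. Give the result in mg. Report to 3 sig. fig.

415 mg

At steady state, F × (Dose/τ) = Css × CL.
Dose = Css × CL × τ / F = 17.3 × 2.390 × 6.93 / 0.69 = 415.3 mg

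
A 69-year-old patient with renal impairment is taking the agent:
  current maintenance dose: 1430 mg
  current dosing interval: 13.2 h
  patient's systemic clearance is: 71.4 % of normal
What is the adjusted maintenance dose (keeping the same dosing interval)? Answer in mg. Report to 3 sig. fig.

To keep the same average steady-state level, dosing rate must scale with clearance.
CL ratio = 71.4 / 100 = 0.7140
New dose (same interval) = 1430 × 0.7140 = 1021 mg

1020 mg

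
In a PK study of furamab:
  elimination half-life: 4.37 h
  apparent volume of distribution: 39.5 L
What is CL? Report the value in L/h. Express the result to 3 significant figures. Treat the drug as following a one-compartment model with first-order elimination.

6.27 L/h

k = ln2 / t½ = 0.693147 / 4.37 = 0.1586 h⁻¹
CL = k × Vd = 0.1586 × 39.5 = 6.265 L/h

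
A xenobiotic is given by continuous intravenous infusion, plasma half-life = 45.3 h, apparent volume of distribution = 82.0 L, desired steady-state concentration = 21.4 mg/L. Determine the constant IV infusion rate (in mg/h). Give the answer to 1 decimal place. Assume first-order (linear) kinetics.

26.9 mg/h

k = ln2 / t½ = 0.693147 / 45.3 = 0.01530 h⁻¹
CL = k × Vd = 0.01530 × 82.0 = 1.255 L/h
At steady state, infusion rate R₀ = Css × CL = 21.4 × 1.255 = 26.86 mg/h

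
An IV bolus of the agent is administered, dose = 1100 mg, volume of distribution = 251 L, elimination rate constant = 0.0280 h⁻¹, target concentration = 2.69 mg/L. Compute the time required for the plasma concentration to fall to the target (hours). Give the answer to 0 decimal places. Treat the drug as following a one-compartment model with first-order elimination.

C₀ = Dose / Vd = 1100 / 251 = 4.382 mg/L
t = ln(C₀ / C) / k = ln(4.382 / 2.69) / 0.02800
  = ln(1.629) / 0.02800 = 0.4880 / 0.02800 = 17.43 h

17 h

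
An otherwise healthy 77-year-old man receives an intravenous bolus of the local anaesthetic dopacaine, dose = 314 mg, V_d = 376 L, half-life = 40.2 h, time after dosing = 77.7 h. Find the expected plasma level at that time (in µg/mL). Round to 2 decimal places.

C₀ = Dose / Vd = 314.0 / 376 = 0.8351 mg/L
k = ln2 / t½ = 0.693147 / 40.2 = 0.01724 h⁻¹
C = C₀ · e^(−k·t) = 0.8351 × e^(−0.01724 × 77.7)
  = 0.8351 × 0.2620 = 0.2188 mg/L
(0.2188 mg/L = 0.2188 µg/mL)

0.22 µg/mL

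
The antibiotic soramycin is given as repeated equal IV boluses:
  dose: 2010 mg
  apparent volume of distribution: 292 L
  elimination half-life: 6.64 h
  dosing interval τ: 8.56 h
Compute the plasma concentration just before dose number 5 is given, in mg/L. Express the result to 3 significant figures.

4.63 mg/L

C₀ per dose = Dose / Vd = 2010 / 292 = 6.884 mg/L
k = ln2 / t½ = 0.693147 / 6.64 = 0.1044 h⁻¹
Fraction remaining after one interval: r = e^(−kτ) = e^(−0.1044 × 8.56) = 0.4092
Before dose 5, 4 doses have been given (aged 1τ, 2τ, 3τ, 4τ).
C_trough = C₀ × (r + r² + … + r^4) = C₀ × r(1−r^4)/(1−r)
        = 6.884 × 0.4092 × (1 − 0.02804) / (1 − 0.4092) = 4.634 mg/L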